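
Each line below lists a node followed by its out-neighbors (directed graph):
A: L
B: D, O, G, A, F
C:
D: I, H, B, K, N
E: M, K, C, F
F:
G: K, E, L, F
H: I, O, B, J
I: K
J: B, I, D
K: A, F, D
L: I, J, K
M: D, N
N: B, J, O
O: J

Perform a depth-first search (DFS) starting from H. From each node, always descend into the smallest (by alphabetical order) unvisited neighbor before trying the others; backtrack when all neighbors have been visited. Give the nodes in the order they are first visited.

Visit H
H → B
B → A
A → L
L → I
I → K
K → D
D → N
N → J
N → O
K → F
B → G
G → E
E → C
E → M

H -> B -> A -> L -> I -> K -> D -> N -> J -> O -> F -> G -> E -> C -> M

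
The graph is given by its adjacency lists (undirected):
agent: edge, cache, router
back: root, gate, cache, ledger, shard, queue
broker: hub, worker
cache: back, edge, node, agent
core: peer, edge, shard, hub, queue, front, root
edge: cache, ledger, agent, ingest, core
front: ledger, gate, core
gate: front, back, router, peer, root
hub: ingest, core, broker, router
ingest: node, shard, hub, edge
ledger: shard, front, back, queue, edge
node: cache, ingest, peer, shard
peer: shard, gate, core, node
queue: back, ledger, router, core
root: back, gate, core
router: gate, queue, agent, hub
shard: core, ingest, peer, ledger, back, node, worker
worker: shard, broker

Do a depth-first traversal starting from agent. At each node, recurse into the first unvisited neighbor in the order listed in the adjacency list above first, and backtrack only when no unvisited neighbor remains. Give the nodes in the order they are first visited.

agent → edge → cache → back → root → gate → front → ledger → shard → core → peer → node → ingest → hub → broker → worker → router → queue

Visit agent
agent → edge
edge → cache
cache → back
back → root
root → gate
gate → front
front → ledger
ledger → shard
shard → core
core → peer
peer → node
node → ingest
ingest → hub
hub → broker
broker → worker
hub → router
router → queue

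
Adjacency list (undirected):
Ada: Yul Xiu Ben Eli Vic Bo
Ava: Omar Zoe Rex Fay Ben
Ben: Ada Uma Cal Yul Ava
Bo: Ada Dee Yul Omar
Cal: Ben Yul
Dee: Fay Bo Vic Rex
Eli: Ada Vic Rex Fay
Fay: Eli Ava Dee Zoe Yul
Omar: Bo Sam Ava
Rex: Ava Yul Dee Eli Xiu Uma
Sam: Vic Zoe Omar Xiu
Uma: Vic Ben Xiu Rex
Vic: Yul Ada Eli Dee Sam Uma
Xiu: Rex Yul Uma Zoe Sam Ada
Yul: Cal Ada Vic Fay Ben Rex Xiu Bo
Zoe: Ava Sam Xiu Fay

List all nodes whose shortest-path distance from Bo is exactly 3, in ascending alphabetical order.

Uma, Zoe

Level 0: Bo
Level 1: Ada, Dee, Omar, Yul
Level 2: Ava, Ben, Cal, Eli, Fay, Rex, Sam, Vic, Xiu
Level 3: Uma, Zoe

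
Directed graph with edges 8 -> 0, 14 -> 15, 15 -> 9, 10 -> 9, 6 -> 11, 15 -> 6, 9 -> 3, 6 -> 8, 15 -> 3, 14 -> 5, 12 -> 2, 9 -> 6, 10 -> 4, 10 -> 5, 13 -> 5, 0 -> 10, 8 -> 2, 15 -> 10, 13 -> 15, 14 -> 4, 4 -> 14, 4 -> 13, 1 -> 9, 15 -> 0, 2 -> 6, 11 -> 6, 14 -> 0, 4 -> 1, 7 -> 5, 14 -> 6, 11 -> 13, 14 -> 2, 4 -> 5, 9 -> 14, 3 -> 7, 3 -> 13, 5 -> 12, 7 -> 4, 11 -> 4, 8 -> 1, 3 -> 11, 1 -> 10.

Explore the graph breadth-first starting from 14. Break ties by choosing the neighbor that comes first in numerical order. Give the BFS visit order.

Visit 14; enqueue 0, 2, 4, 5, 6, 15 → queue [0, 2, 4, 5, 6, 15]
Visit 0; enqueue 10 → queue [2, 4, 5, 6, 15, 10]
Visit 2 → queue [4, 5, 6, 15, 10]
Visit 4; enqueue 1, 13 → queue [5, 6, 15, 10, 1, 13]
Visit 5; enqueue 12 → queue [6, 15, 10, 1, 13, 12]
Visit 6; enqueue 8, 11 → queue [15, 10, 1, 13, 12, 8, 11]
Visit 15; enqueue 3, 9 → queue [10, 1, 13, 12, 8, 11, 3, 9]
Visit 10 → queue [1, 13, 12, 8, 11, 3, 9]
Visit 1 → queue [13, 12, 8, 11, 3, 9]
Visit 13 → queue [12, 8, 11, 3, 9]
Visit 12 → queue [8, 11, 3, 9]
Visit 8 → queue [11, 3, 9]
Visit 11 → queue [3, 9]
Visit 3; enqueue 7 → queue [9, 7]
Visit 9 → queue [7]
Visit 7 → queue []

14 -> 0 -> 2 -> 4 -> 5 -> 6 -> 15 -> 10 -> 1 -> 13 -> 12 -> 8 -> 11 -> 3 -> 9 -> 7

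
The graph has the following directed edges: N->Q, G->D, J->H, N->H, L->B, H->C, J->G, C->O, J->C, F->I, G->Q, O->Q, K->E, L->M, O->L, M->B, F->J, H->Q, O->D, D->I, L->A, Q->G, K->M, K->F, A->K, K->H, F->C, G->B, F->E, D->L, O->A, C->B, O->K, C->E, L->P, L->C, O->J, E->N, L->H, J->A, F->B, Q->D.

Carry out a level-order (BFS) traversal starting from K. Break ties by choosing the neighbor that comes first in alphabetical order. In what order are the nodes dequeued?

Visit K; enqueue E, F, H, M → queue [E, F, H, M]
Visit E; enqueue N → queue [F, H, M, N]
Visit F; enqueue B, C, I, J → queue [H, M, N, B, C, I, J]
Visit H; enqueue Q → queue [M, N, B, C, I, J, Q]
Visit M → queue [N, B, C, I, J, Q]
Visit N → queue [B, C, I, J, Q]
Visit B → queue [C, I, J, Q]
Visit C; enqueue O → queue [I, J, Q, O]
Visit I → queue [J, Q, O]
Visit J; enqueue A, G → queue [Q, O, A, G]
Visit Q; enqueue D → queue [O, A, G, D]
Visit O; enqueue L → queue [A, G, D, L]
Visit A → queue [G, D, L]
Visit G → queue [D, L]
Visit D → queue [L]
Visit L; enqueue P → queue [P]
Visit P → queue []

K -> E -> F -> H -> M -> N -> B -> C -> I -> J -> Q -> O -> A -> G -> D -> L -> P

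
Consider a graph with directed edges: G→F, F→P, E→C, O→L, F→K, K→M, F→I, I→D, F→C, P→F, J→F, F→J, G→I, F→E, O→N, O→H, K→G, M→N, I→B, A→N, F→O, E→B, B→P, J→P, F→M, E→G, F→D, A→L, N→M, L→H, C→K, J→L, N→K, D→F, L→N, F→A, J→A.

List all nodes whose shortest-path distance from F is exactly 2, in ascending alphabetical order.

B, G, H, L, N

Level 0: F
Level 1: A, C, D, E, I, J, K, M, O, P
Level 2: B, G, H, L, N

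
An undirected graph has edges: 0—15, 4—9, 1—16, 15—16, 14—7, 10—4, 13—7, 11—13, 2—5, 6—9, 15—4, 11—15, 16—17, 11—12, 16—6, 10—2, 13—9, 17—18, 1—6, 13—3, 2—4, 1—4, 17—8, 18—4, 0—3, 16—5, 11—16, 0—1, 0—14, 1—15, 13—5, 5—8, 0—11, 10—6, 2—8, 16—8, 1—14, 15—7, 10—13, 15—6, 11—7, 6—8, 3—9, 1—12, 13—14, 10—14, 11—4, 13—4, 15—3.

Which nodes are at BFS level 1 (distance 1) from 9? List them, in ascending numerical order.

Level 0: 9
Level 1: 3, 4, 6, 13
Level 2: 0, 1, 2, 5, 7, 8, 10, 11, 14, 15, 16, 18
Level 3: 12, 17

3, 4, 6, 13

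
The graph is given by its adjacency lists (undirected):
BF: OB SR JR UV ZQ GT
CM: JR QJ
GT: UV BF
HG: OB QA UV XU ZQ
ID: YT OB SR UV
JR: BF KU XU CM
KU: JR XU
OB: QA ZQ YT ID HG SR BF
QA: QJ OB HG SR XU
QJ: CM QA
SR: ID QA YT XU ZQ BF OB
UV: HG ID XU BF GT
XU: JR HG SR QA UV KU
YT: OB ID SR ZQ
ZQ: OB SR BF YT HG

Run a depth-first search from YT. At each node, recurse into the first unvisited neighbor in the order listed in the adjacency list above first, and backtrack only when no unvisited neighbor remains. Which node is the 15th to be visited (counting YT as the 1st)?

Visit YT
YT → OB
OB → QA
QA → QJ
QJ → CM
CM → JR
JR → BF
BF → SR
SR → ID
ID → UV
UV → HG
HG → XU
XU → KU
HG → ZQ
UV → GT

Visit order: YT, OB, QA, QJ, CM, JR, BF, SR, ID, UV, HG, XU, KU, ZQ, GT

GT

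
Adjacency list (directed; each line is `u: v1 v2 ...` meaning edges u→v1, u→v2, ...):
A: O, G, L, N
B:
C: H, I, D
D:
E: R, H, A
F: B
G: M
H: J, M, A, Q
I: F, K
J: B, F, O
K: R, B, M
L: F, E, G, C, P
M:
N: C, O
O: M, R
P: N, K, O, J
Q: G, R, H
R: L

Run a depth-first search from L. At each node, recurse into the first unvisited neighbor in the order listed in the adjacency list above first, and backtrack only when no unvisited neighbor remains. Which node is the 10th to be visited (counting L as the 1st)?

Visit L
L → F
F → B
L → E
E → R
E → H
H → J
J → O
O → M
H → A
A → G
A → N
N → C
C → I
I → K
C → D
H → Q
L → P

Visit order: L, F, B, E, R, H, J, O, M, A, G, N, C, I, K, D, Q, P

A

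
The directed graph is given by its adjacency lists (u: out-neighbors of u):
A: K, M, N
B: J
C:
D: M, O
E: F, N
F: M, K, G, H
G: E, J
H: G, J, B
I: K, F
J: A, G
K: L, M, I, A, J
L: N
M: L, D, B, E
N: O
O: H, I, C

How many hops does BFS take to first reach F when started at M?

2

Level 0: M
Level 1: B, D, E, L
Level 2: F, J, N, O
Level 3: A, C, G, H, I, K
F first appears at level 2.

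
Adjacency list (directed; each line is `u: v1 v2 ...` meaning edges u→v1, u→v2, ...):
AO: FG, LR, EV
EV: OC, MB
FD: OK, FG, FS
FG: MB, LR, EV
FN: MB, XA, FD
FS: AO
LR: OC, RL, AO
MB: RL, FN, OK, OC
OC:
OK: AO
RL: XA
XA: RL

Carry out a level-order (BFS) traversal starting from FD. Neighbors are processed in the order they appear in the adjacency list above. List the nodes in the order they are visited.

FD -> OK -> FG -> FS -> AO -> MB -> LR -> EV -> RL -> FN -> OC -> XA

Visit FD; enqueue OK, FG, FS → queue [OK, FG, FS]
Visit OK; enqueue AO → queue [FG, FS, AO]
Visit FG; enqueue MB, LR, EV → queue [FS, AO, MB, LR, EV]
Visit FS → queue [AO, MB, LR, EV]
Visit AO → queue [MB, LR, EV]
Visit MB; enqueue RL, FN, OC → queue [LR, EV, RL, FN, OC]
Visit LR → queue [EV, RL, FN, OC]
Visit EV → queue [RL, FN, OC]
Visit RL; enqueue XA → queue [FN, OC, XA]
Visit FN → queue [OC, XA]
Visit OC → queue [XA]
Visit XA → queue []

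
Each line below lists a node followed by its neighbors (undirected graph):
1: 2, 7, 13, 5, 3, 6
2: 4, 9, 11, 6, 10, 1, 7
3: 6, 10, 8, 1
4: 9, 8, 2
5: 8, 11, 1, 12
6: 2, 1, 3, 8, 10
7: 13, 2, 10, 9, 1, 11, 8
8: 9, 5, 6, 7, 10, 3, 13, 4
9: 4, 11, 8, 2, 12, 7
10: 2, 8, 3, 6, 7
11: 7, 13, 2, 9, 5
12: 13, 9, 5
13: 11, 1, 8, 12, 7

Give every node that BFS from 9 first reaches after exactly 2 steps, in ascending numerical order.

1, 3, 5, 6, 10, 13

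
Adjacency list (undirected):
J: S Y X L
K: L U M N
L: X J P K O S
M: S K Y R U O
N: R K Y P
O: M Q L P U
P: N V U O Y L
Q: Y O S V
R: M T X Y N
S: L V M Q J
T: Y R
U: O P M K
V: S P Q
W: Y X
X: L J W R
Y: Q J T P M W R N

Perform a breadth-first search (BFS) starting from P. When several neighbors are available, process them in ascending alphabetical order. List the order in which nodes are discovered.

P, L, N, O, U, V, Y, J, K, S, X, R, M, Q, T, W

Visit P; enqueue L, N, O, U, V, Y → queue [L, N, O, U, V, Y]
Visit L; enqueue J, K, S, X → queue [N, O, U, V, Y, J, K, S, X]
Visit N; enqueue R → queue [O, U, V, Y, J, K, S, X, R]
Visit O; enqueue M, Q → queue [U, V, Y, J, K, S, X, R, M, Q]
Visit U → queue [V, Y, J, K, S, X, R, M, Q]
Visit V → queue [Y, J, K, S, X, R, M, Q]
Visit Y; enqueue T, W → queue [J, K, S, X, R, M, Q, T, W]
Visit J → queue [K, S, X, R, M, Q, T, W]
Visit K → queue [S, X, R, M, Q, T, W]
Visit S → queue [X, R, M, Q, T, W]
Visit X → queue [R, M, Q, T, W]
Visit R → queue [M, Q, T, W]
Visit M → queue [Q, T, W]
Visit Q → queue [T, W]
Visit T → queue [W]
Visit W → queue []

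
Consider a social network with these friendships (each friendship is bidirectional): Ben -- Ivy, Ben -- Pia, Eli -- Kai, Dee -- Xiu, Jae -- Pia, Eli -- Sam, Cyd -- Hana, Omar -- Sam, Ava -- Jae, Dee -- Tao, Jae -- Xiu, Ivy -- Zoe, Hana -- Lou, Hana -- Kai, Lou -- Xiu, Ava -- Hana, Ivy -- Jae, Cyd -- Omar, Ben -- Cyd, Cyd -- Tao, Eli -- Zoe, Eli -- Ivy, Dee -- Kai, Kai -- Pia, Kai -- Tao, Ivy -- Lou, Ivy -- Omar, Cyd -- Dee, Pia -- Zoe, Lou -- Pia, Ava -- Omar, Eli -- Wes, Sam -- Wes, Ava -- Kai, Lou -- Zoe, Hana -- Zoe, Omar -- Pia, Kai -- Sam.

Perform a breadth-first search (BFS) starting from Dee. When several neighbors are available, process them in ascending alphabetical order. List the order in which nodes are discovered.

Visit Dee; enqueue Cyd, Kai, Tao, Xiu → queue [Cyd, Kai, Tao, Xiu]
Visit Cyd; enqueue Ben, Hana, Omar → queue [Kai, Tao, Xiu, Ben, Hana, Omar]
Visit Kai; enqueue Ava, Eli, Pia, Sam → queue [Tao, Xiu, Ben, Hana, Omar, Ava, Eli, Pia, Sam]
Visit Tao → queue [Xiu, Ben, Hana, Omar, Ava, Eli, Pia, Sam]
Visit Xiu; enqueue Jae, Lou → queue [Ben, Hana, Omar, Ava, Eli, Pia, Sam, Jae, Lou]
Visit Ben; enqueue Ivy → queue [Hana, Omar, Ava, Eli, Pia, Sam, Jae, Lou, Ivy]
Visit Hana; enqueue Zoe → queue [Omar, Ava, Eli, Pia, Sam, Jae, Lou, Ivy, Zoe]
Visit Omar → queue [Ava, Eli, Pia, Sam, Jae, Lou, Ivy, Zoe]
Visit Ava → queue [Eli, Pia, Sam, Jae, Lou, Ivy, Zoe]
Visit Eli; enqueue Wes → queue [Pia, Sam, Jae, Lou, Ivy, Zoe, Wes]
Visit Pia → queue [Sam, Jae, Lou, Ivy, Zoe, Wes]
Visit Sam → queue [Jae, Lou, Ivy, Zoe, Wes]
Visit Jae → queue [Lou, Ivy, Zoe, Wes]
Visit Lou → queue [Ivy, Zoe, Wes]
Visit Ivy → queue [Zoe, Wes]
Visit Zoe → queue [Wes]
Visit Wes → queue []

Dee → Cyd → Kai → Tao → Xiu → Ben → Hana → Omar → Ava → Eli → Pia → Sam → Jae → Lou → Ivy → Zoe → Wes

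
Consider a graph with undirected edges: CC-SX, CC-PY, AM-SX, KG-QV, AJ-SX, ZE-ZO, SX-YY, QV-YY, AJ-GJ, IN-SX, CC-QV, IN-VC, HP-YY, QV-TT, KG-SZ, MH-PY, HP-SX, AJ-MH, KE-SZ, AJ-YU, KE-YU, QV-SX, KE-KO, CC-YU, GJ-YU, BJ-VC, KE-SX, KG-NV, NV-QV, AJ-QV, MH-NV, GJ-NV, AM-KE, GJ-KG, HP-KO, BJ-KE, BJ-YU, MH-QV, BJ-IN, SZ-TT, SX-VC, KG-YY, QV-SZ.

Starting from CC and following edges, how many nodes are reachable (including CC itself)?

BFS from CC visits: CC, PY, QV, SX, YU, MH, AJ, KG, NV, SZ, TT, YY, AM, HP, IN, KE, VC, BJ, GJ, KO
Reachable nodes: 20 of 22 total.

20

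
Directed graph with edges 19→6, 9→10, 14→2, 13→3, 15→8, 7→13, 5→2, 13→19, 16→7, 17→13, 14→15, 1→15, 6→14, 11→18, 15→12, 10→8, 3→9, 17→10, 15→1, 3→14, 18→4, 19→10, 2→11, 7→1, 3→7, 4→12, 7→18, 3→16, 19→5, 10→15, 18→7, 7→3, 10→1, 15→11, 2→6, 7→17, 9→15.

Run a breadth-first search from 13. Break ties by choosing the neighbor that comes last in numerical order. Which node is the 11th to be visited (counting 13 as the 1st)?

Visit 13; enqueue 19, 3 → queue [19, 3]
Visit 19; enqueue 10, 6, 5 → queue [3, 10, 6, 5]
Visit 3; enqueue 16, 14, 9, 7 → queue [10, 6, 5, 16, 14, 9, 7]
Visit 10; enqueue 15, 8, 1 → queue [6, 5, 16, 14, 9, 7, 15, 8, 1]
Visit 6 → queue [5, 16, 14, 9, 7, 15, 8, 1]
Visit 5; enqueue 2 → queue [16, 14, 9, 7, 15, 8, 1, 2]
Visit 16 → queue [14, 9, 7, 15, 8, 1, 2]
Visit 14 → queue [9, 7, 15, 8, 1, 2]
Visit 9 → queue [7, 15, 8, 1, 2]
Visit 7; enqueue 18, 17 → queue [15, 8, 1, 2, 18, 17]
Visit 15; enqueue 12, 11 → queue [8, 1, 2, 18, 17, 12, 11]
Visit 8 → queue [1, 2, 18, 17, 12, 11]
Visit 1 → queue [2, 18, 17, 12, 11]
Visit 2 → queue [18, 17, 12, 11]
Visit 18; enqueue 4 → queue [17, 12, 11, 4]
Visit 17 → queue [12, 11, 4]
Visit 12 → queue [11, 4]
Visit 11 → queue [4]
Visit 4 → queue []

Visit order: 13, 19, 3, 10, 6, 5, 16, 14, 9, 7, 15, 8, 1, 2, 18, 17, 12, 11, 4

15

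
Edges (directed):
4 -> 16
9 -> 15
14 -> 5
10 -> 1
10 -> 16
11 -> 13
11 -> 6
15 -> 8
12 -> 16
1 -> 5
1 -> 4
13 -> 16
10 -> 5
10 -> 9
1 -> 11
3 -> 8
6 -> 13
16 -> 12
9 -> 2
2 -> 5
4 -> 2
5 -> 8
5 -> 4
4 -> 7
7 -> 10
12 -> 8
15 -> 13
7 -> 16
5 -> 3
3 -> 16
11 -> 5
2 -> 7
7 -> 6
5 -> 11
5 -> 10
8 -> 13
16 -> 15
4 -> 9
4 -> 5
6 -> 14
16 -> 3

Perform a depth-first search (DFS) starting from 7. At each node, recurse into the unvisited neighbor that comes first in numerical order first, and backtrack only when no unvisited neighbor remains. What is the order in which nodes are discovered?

7, 6, 13, 16, 3, 8, 12, 15, 14, 5, 4, 2, 9, 10, 1, 11

Visit 7
7 → 6
6 → 13
13 → 16
16 → 3
3 → 8
16 → 12
16 → 15
6 → 14
14 → 5
5 → 4
4 → 2
4 → 9
5 → 10
10 → 1
1 → 11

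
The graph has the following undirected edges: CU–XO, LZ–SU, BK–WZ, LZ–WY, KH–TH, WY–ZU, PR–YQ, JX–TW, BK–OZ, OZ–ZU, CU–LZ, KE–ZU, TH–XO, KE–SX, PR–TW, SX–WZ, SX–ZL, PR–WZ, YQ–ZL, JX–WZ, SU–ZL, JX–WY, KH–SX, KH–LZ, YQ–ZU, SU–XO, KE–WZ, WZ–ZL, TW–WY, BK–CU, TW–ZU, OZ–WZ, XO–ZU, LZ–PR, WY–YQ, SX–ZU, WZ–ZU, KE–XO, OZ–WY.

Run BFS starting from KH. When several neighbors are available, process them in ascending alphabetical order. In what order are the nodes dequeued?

KH, LZ, SX, TH, CU, PR, SU, WY, KE, WZ, ZL, ZU, XO, BK, TW, YQ, JX, OZ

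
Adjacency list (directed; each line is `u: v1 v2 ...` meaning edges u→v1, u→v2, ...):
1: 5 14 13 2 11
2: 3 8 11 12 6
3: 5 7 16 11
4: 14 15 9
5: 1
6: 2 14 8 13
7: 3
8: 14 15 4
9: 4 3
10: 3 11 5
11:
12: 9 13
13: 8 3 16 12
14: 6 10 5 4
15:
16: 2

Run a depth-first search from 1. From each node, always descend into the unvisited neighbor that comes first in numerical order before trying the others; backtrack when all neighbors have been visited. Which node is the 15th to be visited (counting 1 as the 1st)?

13

Visit 1
1 → 2
2 → 3
3 → 5
3 → 7
3 → 11
3 → 16
2 → 6
6 → 8
8 → 4
4 → 9
4 → 14
14 → 10
4 → 15
6 → 13
13 → 12

Visit order: 1, 2, 3, 5, 7, 11, 16, 6, 8, 4, 9, 14, 10, 15, 13, 12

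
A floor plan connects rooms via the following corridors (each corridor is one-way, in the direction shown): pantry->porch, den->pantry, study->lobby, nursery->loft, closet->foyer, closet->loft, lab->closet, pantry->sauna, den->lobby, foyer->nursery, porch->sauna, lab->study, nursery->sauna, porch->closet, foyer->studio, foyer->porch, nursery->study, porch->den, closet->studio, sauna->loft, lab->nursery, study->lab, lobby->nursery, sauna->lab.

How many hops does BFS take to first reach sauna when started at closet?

3

Level 0: closet
Level 1: foyer, loft, studio
Level 2: nursery, porch
Level 3: den, sauna, study
Level 4: lab, lobby, pantry
sauna first appears at level 3.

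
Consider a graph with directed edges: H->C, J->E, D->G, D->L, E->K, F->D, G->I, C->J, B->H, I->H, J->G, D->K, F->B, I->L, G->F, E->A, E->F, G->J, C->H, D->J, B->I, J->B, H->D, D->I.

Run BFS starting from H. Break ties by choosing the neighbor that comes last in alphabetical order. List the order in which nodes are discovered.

Visit H; enqueue D, C → queue [D, C]
Visit D; enqueue L, K, J, I, G → queue [C, L, K, J, I, G]
Visit C → queue [L, K, J, I, G]
Visit L → queue [K, J, I, G]
Visit K → queue [J, I, G]
Visit J; enqueue E, B → queue [I, G, E, B]
Visit I → queue [G, E, B]
Visit G; enqueue F → queue [E, B, F]
Visit E; enqueue A → queue [B, F, A]
Visit B → queue [F, A]
Visit F → queue [A]
Visit A → queue []

H, D, C, L, K, J, I, G, E, B, F, A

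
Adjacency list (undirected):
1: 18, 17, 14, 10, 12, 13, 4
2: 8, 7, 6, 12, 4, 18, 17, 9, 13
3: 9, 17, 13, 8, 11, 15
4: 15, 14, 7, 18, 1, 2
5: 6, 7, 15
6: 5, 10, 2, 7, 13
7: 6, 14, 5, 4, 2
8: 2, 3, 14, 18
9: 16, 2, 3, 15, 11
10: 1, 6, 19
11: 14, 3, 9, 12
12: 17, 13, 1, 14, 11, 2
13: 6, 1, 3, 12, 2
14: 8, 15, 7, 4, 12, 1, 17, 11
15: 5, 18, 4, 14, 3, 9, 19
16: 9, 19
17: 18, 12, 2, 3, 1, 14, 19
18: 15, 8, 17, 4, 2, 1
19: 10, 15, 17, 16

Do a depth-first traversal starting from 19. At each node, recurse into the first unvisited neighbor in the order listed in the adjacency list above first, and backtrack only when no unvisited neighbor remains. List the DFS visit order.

19 10 1 18 15 5 6 2 8 3 9 16 11 14 7 4 12 17 13

Visit 19
19 → 10
10 → 1
1 → 18
18 → 15
15 → 5
5 → 6
6 → 2
2 → 8
8 → 3
3 → 9
9 → 16
9 → 11
11 → 14
14 → 7
7 → 4
14 → 12
12 → 17
12 → 13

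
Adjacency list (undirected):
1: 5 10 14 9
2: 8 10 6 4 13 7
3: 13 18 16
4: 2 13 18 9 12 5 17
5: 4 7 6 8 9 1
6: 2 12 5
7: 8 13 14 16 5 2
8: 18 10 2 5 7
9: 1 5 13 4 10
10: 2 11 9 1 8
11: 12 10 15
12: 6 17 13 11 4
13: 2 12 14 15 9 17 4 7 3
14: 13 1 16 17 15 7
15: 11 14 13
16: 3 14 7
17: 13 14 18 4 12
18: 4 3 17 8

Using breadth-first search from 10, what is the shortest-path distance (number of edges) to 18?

Level 0: 10
Level 1: 1, 2, 8, 9, 11
Level 2: 4, 5, 6, 7, 12, 13, 14, 15, 18
Level 3: 3, 16, 17
18 first appears at level 2.

2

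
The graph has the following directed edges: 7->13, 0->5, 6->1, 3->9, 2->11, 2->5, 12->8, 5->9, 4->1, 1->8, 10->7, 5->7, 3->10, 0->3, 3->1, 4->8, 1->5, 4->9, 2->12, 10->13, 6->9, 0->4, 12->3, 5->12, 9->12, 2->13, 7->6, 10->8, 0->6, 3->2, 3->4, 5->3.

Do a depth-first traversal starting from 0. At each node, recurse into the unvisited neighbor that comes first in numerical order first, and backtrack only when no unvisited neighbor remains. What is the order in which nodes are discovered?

0, 3, 1, 5, 7, 6, 9, 12, 8, 13, 2, 11, 4, 10

Visit 0
0 → 3
3 → 1
1 → 5
5 → 7
7 → 6
6 → 9
9 → 12
12 → 8
7 → 13
3 → 2
2 → 11
3 → 4
3 → 10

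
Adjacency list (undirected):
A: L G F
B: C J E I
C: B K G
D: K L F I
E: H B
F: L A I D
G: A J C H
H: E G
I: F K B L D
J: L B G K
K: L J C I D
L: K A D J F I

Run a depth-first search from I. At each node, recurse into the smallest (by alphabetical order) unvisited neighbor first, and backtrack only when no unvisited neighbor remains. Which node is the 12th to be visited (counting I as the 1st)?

Visit I
I → B
B → C
C → G
G → A
A → F
F → D
D → K
K → J
J → L
G → H
H → E

Visit order: I, B, C, G, A, F, D, K, J, L, H, E

E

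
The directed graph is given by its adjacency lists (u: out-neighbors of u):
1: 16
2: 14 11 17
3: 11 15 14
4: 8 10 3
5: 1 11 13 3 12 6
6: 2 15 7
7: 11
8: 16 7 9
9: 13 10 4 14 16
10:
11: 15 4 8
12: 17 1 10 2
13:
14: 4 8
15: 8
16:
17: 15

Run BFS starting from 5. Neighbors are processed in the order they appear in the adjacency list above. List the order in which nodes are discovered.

5 -> 1 -> 11 -> 13 -> 3 -> 12 -> 6 -> 16 -> 15 -> 4 -> 8 -> 14 -> 17 -> 10 -> 2 -> 7 -> 9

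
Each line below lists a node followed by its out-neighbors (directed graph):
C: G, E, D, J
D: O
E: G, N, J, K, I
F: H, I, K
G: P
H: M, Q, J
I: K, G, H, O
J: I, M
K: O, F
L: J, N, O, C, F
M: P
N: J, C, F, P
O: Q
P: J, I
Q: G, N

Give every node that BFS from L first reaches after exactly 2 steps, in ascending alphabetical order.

Level 0: L
Level 1: C, F, J, N, O
Level 2: D, E, G, H, I, K, M, P, Q

D, E, G, H, I, K, M, P, Q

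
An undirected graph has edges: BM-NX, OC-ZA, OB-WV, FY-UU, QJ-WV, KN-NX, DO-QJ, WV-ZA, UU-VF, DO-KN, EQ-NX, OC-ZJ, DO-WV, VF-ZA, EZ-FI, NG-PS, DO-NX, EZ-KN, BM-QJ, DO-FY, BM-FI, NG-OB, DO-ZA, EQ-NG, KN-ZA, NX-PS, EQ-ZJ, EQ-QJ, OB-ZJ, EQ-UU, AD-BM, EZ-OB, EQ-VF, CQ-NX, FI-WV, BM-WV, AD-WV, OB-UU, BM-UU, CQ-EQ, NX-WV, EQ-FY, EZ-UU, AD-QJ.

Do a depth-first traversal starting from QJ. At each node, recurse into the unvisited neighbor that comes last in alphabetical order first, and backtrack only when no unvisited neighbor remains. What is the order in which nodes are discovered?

Visit QJ
QJ → WV
WV → ZA
ZA → VF
VF → UU
UU → OB
OB → ZJ
ZJ → OC
ZJ → EQ
EQ → NX
NX → PS
PS → NG
NX → KN
KN → EZ
EZ → FI
FI → BM
BM → AD
KN → DO
DO → FY
NX → CQ

QJ, WV, ZA, VF, UU, OB, ZJ, OC, EQ, NX, PS, NG, KN, EZ, FI, BM, AD, DO, FY, CQ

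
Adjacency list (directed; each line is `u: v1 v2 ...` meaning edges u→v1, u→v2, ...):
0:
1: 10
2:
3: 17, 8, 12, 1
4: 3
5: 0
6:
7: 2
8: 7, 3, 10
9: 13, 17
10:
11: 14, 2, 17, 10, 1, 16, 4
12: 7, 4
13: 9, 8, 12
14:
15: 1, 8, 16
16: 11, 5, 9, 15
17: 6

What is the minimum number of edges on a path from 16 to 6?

Level 0: 16
Level 1: 5, 9, 11, 15
Level 2: 0, 1, 2, 4, 8, 10, 13, 14, 17
Level 3: 3, 6, 7, 12
6 first appears at level 3.

3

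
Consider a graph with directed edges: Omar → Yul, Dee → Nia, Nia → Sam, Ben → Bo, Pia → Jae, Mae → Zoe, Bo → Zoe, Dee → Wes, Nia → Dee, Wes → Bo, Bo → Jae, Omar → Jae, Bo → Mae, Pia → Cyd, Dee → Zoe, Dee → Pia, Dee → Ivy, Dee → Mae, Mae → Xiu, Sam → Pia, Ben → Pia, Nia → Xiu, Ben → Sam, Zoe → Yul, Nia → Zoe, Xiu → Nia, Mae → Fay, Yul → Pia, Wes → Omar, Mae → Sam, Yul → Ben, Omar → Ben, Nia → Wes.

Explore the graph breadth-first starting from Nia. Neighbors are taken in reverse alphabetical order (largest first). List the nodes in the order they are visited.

Visit Nia; enqueue Zoe, Xiu, Wes, Sam, Dee → queue [Zoe, Xiu, Wes, Sam, Dee]
Visit Zoe; enqueue Yul → queue [Xiu, Wes, Sam, Dee, Yul]
Visit Xiu → queue [Wes, Sam, Dee, Yul]
Visit Wes; enqueue Omar, Bo → queue [Sam, Dee, Yul, Omar, Bo]
Visit Sam; enqueue Pia → queue [Dee, Yul, Omar, Bo, Pia]
Visit Dee; enqueue Mae, Ivy → queue [Yul, Omar, Bo, Pia, Mae, Ivy]
Visit Yul; enqueue Ben → queue [Omar, Bo, Pia, Mae, Ivy, Ben]
Visit Omar; enqueue Jae → queue [Bo, Pia, Mae, Ivy, Ben, Jae]
Visit Bo → queue [Pia, Mae, Ivy, Ben, Jae]
Visit Pia; enqueue Cyd → queue [Mae, Ivy, Ben, Jae, Cyd]
Visit Mae; enqueue Fay → queue [Ivy, Ben, Jae, Cyd, Fay]
Visit Ivy → queue [Ben, Jae, Cyd, Fay]
Visit Ben → queue [Jae, Cyd, Fay]
Visit Jae → queue [Cyd, Fay]
Visit Cyd → queue [Fay]
Visit Fay → queue []

Nia → Zoe → Xiu → Wes → Sam → Dee → Yul → Omar → Bo → Pia → Mae → Ivy → Ben → Jae → Cyd → Fay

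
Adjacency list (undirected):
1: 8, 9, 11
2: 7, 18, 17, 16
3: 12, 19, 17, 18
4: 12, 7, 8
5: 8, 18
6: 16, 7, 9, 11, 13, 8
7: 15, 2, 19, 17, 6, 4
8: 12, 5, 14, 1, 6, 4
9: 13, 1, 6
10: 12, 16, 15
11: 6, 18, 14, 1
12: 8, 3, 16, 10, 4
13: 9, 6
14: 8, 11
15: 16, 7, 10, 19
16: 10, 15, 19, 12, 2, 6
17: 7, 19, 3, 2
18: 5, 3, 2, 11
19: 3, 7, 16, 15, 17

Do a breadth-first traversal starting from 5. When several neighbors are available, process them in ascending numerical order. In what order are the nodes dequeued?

5 8 18 1 4 6 12 14 2 3 11 9 7 13 16 10 17 19 15

Visit 5; enqueue 8, 18 → queue [8, 18]
Visit 8; enqueue 1, 4, 6, 12, 14 → queue [18, 1, 4, 6, 12, 14]
Visit 18; enqueue 2, 3, 11 → queue [1, 4, 6, 12, 14, 2, 3, 11]
Visit 1; enqueue 9 → queue [4, 6, 12, 14, 2, 3, 11, 9]
Visit 4; enqueue 7 → queue [6, 12, 14, 2, 3, 11, 9, 7]
Visit 6; enqueue 13, 16 → queue [12, 14, 2, 3, 11, 9, 7, 13, 16]
Visit 12; enqueue 10 → queue [14, 2, 3, 11, 9, 7, 13, 16, 10]
Visit 14 → queue [2, 3, 11, 9, 7, 13, 16, 10]
Visit 2; enqueue 17 → queue [3, 11, 9, 7, 13, 16, 10, 17]
Visit 3; enqueue 19 → queue [11, 9, 7, 13, 16, 10, 17, 19]
Visit 11 → queue [9, 7, 13, 16, 10, 17, 19]
Visit 9 → queue [7, 13, 16, 10, 17, 19]
Visit 7; enqueue 15 → queue [13, 16, 10, 17, 19, 15]
Visit 13 → queue [16, 10, 17, 19, 15]
Visit 16 → queue [10, 17, 19, 15]
Visit 10 → queue [17, 19, 15]
Visit 17 → queue [19, 15]
Visit 19 → queue [15]
Visit 15 → queue []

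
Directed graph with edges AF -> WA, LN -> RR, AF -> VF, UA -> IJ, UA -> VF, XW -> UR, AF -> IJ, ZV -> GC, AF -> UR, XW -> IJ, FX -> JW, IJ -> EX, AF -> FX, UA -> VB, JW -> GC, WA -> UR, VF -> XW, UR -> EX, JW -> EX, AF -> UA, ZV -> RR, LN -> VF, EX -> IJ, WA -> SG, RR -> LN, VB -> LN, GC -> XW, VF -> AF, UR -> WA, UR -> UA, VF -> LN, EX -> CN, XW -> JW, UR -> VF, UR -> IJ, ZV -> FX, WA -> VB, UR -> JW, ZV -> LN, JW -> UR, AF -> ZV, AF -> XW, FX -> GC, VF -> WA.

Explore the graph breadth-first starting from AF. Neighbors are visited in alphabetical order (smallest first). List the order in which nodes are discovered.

AF FX IJ UA UR VF WA XW ZV GC JW EX VB LN SG RR CN

Visit AF; enqueue FX, IJ, UA, UR, VF, WA, XW, ZV → queue [FX, IJ, UA, UR, VF, WA, XW, ZV]
Visit FX; enqueue GC, JW → queue [IJ, UA, UR, VF, WA, XW, ZV, GC, JW]
Visit IJ; enqueue EX → queue [UA, UR, VF, WA, XW, ZV, GC, JW, EX]
Visit UA; enqueue VB → queue [UR, VF, WA, XW, ZV, GC, JW, EX, VB]
Visit UR → queue [VF, WA, XW, ZV, GC, JW, EX, VB]
Visit VF; enqueue LN → queue [WA, XW, ZV, GC, JW, EX, VB, LN]
Visit WA; enqueue SG → queue [XW, ZV, GC, JW, EX, VB, LN, SG]
Visit XW → queue [ZV, GC, JW, EX, VB, LN, SG]
Visit ZV; enqueue RR → queue [GC, JW, EX, VB, LN, SG, RR]
Visit GC → queue [JW, EX, VB, LN, SG, RR]
Visit JW → queue [EX, VB, LN, SG, RR]
Visit EX; enqueue CN → queue [VB, LN, SG, RR, CN]
Visit VB → queue [LN, SG, RR, CN]
Visit LN → queue [SG, RR, CN]
Visit SG → queue [RR, CN]
Visit RR → queue [CN]
Visit CN → queue []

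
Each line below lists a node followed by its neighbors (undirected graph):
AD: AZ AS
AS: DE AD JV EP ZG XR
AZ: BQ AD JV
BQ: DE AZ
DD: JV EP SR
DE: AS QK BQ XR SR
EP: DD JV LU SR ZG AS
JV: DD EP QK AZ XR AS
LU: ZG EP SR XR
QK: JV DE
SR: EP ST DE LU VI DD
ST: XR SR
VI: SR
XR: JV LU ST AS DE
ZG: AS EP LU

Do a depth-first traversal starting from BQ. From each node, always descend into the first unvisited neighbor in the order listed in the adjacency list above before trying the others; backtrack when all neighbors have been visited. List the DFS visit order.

BQ → DE → AS → AD → AZ → JV → DD → EP → LU → ZG → SR → ST → XR → VI → QK

Visit BQ
BQ → DE
DE → AS
AS → AD
AD → AZ
AZ → JV
JV → DD
DD → EP
EP → LU
LU → ZG
LU → SR
SR → ST
ST → XR
SR → VI
JV → QK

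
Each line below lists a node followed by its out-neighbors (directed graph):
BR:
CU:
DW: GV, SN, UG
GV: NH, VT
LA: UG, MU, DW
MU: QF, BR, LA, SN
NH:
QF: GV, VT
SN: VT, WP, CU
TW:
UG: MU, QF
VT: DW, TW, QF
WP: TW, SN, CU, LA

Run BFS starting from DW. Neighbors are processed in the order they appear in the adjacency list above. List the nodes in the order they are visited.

Visit DW; enqueue GV, SN, UG → queue [GV, SN, UG]
Visit GV; enqueue NH, VT → queue [SN, UG, NH, VT]
Visit SN; enqueue WP, CU → queue [UG, NH, VT, WP, CU]
Visit UG; enqueue MU, QF → queue [NH, VT, WP, CU, MU, QF]
Visit NH → queue [VT, WP, CU, MU, QF]
Visit VT; enqueue TW → queue [WP, CU, MU, QF, TW]
Visit WP; enqueue LA → queue [CU, MU, QF, TW, LA]
Visit CU → queue [MU, QF, TW, LA]
Visit MU; enqueue BR → queue [QF, TW, LA, BR]
Visit QF → queue [TW, LA, BR]
Visit TW → queue [LA, BR]
Visit LA → queue [BR]
Visit BR → queue []

DW GV SN UG NH VT WP CU MU QF TW LA BR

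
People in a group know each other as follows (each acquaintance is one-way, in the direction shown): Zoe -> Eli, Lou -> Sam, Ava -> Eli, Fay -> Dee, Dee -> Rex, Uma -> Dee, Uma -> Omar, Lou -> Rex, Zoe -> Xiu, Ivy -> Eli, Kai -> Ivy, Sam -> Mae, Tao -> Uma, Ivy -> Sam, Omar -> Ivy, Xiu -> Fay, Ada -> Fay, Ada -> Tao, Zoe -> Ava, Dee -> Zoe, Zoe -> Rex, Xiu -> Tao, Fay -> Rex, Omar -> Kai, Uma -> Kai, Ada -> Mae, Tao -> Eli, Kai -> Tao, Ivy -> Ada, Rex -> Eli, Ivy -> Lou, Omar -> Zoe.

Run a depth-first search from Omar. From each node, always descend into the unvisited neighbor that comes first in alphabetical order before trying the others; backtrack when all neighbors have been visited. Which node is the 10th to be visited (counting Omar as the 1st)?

Xiu

Visit Omar
Omar → Ivy
Ivy → Ada
Ada → Fay
Fay → Dee
Dee → Rex
Rex → Eli
Dee → Zoe
Zoe → Ava
Zoe → Xiu
Xiu → Tao
Tao → Uma
Uma → Kai
Ada → Mae
Ivy → Lou
Lou → Sam

Visit order: Omar, Ivy, Ada, Fay, Dee, Rex, Eli, Zoe, Ava, Xiu, Tao, Uma, Kai, Mae, Lou, Sam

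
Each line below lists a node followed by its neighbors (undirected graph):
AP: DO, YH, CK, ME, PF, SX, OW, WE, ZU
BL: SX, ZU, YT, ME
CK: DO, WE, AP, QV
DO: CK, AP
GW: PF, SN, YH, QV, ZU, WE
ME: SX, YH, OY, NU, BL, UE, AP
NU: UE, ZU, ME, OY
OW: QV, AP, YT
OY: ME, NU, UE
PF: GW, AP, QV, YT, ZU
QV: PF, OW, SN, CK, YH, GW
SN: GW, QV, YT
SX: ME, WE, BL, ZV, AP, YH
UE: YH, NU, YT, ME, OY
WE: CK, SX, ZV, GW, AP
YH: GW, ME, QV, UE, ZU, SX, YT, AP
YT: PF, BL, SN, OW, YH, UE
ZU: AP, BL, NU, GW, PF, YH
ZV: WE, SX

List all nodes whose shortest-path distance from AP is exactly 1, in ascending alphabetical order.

CK, DO, ME, OW, PF, SX, WE, YH, ZU

Level 0: AP
Level 1: CK, DO, ME, OW, PF, SX, WE, YH, ZU
Level 2: BL, GW, NU, OY, QV, UE, YT, ZV
Level 3: SN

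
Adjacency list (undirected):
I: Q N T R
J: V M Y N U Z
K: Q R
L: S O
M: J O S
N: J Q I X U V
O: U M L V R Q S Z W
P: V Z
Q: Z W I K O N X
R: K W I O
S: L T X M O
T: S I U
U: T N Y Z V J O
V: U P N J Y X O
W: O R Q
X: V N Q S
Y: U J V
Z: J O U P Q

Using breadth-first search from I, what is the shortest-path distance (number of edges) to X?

2

Level 0: I
Level 1: N, Q, R, T
Level 2: J, K, O, S, U, V, W, X, Z
Level 3: L, M, P, Y
X first appears at level 2.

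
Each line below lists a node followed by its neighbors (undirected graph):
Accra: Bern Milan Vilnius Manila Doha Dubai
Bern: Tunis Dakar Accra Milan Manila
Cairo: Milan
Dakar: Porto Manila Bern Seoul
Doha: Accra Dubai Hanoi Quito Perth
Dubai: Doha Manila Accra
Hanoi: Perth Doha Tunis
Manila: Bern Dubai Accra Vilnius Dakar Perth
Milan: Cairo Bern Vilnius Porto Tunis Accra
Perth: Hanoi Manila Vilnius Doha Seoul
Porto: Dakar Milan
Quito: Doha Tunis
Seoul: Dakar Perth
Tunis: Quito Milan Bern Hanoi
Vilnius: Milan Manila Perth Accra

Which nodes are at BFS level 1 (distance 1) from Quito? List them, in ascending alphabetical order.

Doha, Tunis

Level 0: Quito
Level 1: Doha, Tunis
Level 2: Accra, Bern, Dubai, Hanoi, Milan, Perth
Level 3: Cairo, Dakar, Manila, Porto, Seoul, Vilnius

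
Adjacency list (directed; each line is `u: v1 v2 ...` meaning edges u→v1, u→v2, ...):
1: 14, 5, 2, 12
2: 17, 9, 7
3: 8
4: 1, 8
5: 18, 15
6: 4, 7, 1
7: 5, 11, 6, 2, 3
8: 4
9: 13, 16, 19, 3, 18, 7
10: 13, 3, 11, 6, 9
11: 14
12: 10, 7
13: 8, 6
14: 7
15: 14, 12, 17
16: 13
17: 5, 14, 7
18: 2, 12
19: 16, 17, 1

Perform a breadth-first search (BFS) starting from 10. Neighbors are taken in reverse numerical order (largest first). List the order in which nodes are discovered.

10 → 13 → 11 → 9 → 6 → 3 → 8 → 14 → 19 → 18 → 16 → 7 → 4 → 1 → 17 → 12 → 2 → 5 → 15

Visit 10; enqueue 13, 11, 9, 6, 3 → queue [13, 11, 9, 6, 3]
Visit 13; enqueue 8 → queue [11, 9, 6, 3, 8]
Visit 11; enqueue 14 → queue [9, 6, 3, 8, 14]
Visit 9; enqueue 19, 18, 16, 7 → queue [6, 3, 8, 14, 19, 18, 16, 7]
Visit 6; enqueue 4, 1 → queue [3, 8, 14, 19, 18, 16, 7, 4, 1]
Visit 3 → queue [8, 14, 19, 18, 16, 7, 4, 1]
Visit 8 → queue [14, 19, 18, 16, 7, 4, 1]
Visit 14 → queue [19, 18, 16, 7, 4, 1]
Visit 19; enqueue 17 → queue [18, 16, 7, 4, 1, 17]
Visit 18; enqueue 12, 2 → queue [16, 7, 4, 1, 17, 12, 2]
Visit 16 → queue [7, 4, 1, 17, 12, 2]
Visit 7; enqueue 5 → queue [4, 1, 17, 12, 2, 5]
Visit 4 → queue [1, 17, 12, 2, 5]
Visit 1 → queue [17, 12, 2, 5]
Visit 17 → queue [12, 2, 5]
Visit 12 → queue [2, 5]
Visit 2 → queue [5]
Visit 5; enqueue 15 → queue [15]
Visit 15 → queue []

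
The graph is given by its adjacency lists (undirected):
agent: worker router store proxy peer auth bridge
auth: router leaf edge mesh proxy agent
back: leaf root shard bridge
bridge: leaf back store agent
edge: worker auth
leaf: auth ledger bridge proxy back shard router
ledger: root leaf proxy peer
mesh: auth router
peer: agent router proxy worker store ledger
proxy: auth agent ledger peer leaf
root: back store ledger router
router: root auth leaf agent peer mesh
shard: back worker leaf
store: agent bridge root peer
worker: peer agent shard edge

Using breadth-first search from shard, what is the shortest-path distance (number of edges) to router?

Level 0: shard
Level 1: back, leaf, worker
Level 2: agent, auth, bridge, edge, ledger, peer, proxy, root, router
Level 3: mesh, store
router first appears at level 2.

2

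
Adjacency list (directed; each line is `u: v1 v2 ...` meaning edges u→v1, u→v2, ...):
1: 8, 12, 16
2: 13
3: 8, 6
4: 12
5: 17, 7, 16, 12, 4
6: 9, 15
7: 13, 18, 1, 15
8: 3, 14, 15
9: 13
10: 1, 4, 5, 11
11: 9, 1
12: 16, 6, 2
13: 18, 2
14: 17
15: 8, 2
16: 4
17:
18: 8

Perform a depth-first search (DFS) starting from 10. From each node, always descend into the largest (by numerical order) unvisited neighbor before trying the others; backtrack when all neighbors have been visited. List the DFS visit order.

10, 11, 9, 13, 18, 8, 15, 2, 14, 17, 3, 6, 1, 16, 4, 12, 5, 7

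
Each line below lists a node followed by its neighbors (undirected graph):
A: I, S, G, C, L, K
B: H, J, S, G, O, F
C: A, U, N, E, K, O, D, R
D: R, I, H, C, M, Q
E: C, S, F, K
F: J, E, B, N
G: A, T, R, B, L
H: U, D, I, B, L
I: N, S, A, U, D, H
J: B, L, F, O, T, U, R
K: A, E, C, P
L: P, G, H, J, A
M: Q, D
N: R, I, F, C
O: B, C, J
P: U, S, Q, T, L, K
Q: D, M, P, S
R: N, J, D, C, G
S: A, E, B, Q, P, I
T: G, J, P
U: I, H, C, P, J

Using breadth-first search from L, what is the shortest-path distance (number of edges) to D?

Level 0: L
Level 1: A, G, H, J, P
Level 2: B, C, D, F, I, K, O, Q, R, S, T, U
Level 3: E, M, N
D first appears at level 2.

2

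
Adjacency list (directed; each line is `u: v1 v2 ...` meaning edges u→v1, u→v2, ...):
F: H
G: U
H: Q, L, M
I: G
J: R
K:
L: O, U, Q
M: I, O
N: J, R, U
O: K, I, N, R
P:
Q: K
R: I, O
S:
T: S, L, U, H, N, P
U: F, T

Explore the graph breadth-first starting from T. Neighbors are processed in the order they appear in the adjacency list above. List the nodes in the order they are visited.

T, S, L, U, H, N, P, O, Q, F, M, J, R, K, I, G

Visit T; enqueue S, L, U, H, N, P → queue [S, L, U, H, N, P]
Visit S → queue [L, U, H, N, P]
Visit L; enqueue O, Q → queue [U, H, N, P, O, Q]
Visit U; enqueue F → queue [H, N, P, O, Q, F]
Visit H; enqueue M → queue [N, P, O, Q, F, M]
Visit N; enqueue J, R → queue [P, O, Q, F, M, J, R]
Visit P → queue [O, Q, F, M, J, R]
Visit O; enqueue K, I → queue [Q, F, M, J, R, K, I]
Visit Q → queue [F, M, J, R, K, I]
Visit F → queue [M, J, R, K, I]
Visit M → queue [J, R, K, I]
Visit J → queue [R, K, I]
Visit R → queue [K, I]
Visit K → queue [I]
Visit I; enqueue G → queue [G]
Visit G → queue []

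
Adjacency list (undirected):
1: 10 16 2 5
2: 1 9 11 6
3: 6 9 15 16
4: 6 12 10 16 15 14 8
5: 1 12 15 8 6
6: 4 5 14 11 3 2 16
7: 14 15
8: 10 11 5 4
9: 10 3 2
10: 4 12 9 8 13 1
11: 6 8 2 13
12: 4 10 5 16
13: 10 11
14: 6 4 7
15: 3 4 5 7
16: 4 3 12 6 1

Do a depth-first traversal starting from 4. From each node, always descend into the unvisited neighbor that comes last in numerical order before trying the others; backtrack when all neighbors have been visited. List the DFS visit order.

Visit 4
4 → 16
16 → 12
12 → 10
10 → 13
13 → 11
11 → 8
8 → 5
5 → 15
15 → 7
7 → 14
14 → 6
6 → 3
3 → 9
9 → 2
2 → 1

4 -> 16 -> 12 -> 10 -> 13 -> 11 -> 8 -> 5 -> 15 -> 7 -> 14 -> 6 -> 3 -> 9 -> 2 -> 1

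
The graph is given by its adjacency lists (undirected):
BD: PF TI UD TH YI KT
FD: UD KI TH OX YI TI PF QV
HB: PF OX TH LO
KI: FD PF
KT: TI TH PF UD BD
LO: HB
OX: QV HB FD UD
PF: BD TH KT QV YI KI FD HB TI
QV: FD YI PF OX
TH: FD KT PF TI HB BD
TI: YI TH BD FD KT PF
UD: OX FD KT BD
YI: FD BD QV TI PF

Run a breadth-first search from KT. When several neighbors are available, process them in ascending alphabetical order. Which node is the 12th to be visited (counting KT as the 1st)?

Visit KT; enqueue BD, PF, TH, TI, UD → queue [BD, PF, TH, TI, UD]
Visit BD; enqueue YI → queue [PF, TH, TI, UD, YI]
Visit PF; enqueue FD, HB, KI, QV → queue [TH, TI, UD, YI, FD, HB, KI, QV]
Visit TH → queue [TI, UD, YI, FD, HB, KI, QV]
Visit TI → queue [UD, YI, FD, HB, KI, QV]
Visit UD; enqueue OX → queue [YI, FD, HB, KI, QV, OX]
Visit YI → queue [FD, HB, KI, QV, OX]
Visit FD → queue [HB, KI, QV, OX]
Visit HB; enqueue LO → queue [KI, QV, OX, LO]
Visit KI → queue [QV, OX, LO]
Visit QV → queue [OX, LO]
Visit OX → queue [LO]
Visit LO → queue []

Visit order: KT, BD, PF, TH, TI, UD, YI, FD, HB, KI, QV, OX, LO

OX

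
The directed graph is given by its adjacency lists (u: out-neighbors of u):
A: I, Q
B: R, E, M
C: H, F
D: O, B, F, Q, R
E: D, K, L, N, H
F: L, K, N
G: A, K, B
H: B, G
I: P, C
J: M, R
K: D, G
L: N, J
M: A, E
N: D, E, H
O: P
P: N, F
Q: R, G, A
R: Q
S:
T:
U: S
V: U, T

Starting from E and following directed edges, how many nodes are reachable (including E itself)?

18

BFS from E visits: E, D, K, L, N, H, O, B, F, Q, R, G, J, P, M, A, I, C
Reachable nodes: 18 of 22 total.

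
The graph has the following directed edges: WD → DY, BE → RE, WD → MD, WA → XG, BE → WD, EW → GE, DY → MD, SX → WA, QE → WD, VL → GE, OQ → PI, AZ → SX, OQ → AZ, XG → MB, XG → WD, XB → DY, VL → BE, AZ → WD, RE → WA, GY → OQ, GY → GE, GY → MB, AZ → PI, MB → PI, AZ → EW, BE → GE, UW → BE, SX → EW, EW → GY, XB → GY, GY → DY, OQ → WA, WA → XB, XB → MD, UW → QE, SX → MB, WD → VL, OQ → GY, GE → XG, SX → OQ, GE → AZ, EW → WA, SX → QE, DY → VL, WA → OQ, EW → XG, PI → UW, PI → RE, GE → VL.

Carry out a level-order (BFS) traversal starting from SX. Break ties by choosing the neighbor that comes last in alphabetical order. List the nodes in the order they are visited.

Visit SX; enqueue WA, QE, OQ, MB, EW → queue [WA, QE, OQ, MB, EW]
Visit WA; enqueue XG, XB → queue [QE, OQ, MB, EW, XG, XB]
Visit QE; enqueue WD → queue [OQ, MB, EW, XG, XB, WD]
Visit OQ; enqueue PI, GY, AZ → queue [MB, EW, XG, XB, WD, PI, GY, AZ]
Visit MB → queue [EW, XG, XB, WD, PI, GY, AZ]
Visit EW; enqueue GE → queue [XG, XB, WD, PI, GY, AZ, GE]
Visit XG → queue [XB, WD, PI, GY, AZ, GE]
Visit XB; enqueue MD, DY → queue [WD, PI, GY, AZ, GE, MD, DY]
Visit WD; enqueue VL → queue [PI, GY, AZ, GE, MD, DY, VL]
Visit PI; enqueue UW, RE → queue [GY, AZ, GE, MD, DY, VL, UW, RE]
Visit GY → queue [AZ, GE, MD, DY, VL, UW, RE]
Visit AZ → queue [GE, MD, DY, VL, UW, RE]
Visit GE → queue [MD, DY, VL, UW, RE]
Visit MD → queue [DY, VL, UW, RE]
Visit DY → queue [VL, UW, RE]
Visit VL; enqueue BE → queue [UW, RE, BE]
Visit UW → queue [RE, BE]
Visit RE → queue [BE]
Visit BE → queue []

SX → WA → QE → OQ → MB → EW → XG → XB → WD → PI → GY → AZ → GE → MD → DY → VL → UW → RE → BE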